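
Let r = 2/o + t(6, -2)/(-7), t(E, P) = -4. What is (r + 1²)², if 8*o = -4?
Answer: 289/49 ≈ 5.8980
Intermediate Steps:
o = -½ (o = (⅛)*(-4) = -½ ≈ -0.50000)
r = -24/7 (r = 2/(-½) - 4/(-7) = 2*(-2) - 4*(-⅐) = -4 + 4/7 = -24/7 ≈ -3.4286)
(r + 1²)² = (-24/7 + 1²)² = (-24/7 + 1)² = (-17/7)² = 289/49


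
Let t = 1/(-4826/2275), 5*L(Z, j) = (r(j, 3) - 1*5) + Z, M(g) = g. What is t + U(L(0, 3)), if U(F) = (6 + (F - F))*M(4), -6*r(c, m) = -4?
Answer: 113549/4826 ≈ 23.529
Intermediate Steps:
r(c, m) = 2/3 (r(c, m) = -1/6*(-4) = 2/3)
L(Z, j) = -13/15 + Z/5 (L(Z, j) = ((2/3 - 1*5) + Z)/5 = ((2/3 - 5) + Z)/5 = (-13/3 + Z)/5 = -13/15 + Z/5)
U(F) = 24 (U(F) = (6 + (F - F))*4 = (6 + 0)*4 = 6*4 = 24)
t = -2275/4826 (t = 1/(-4826*1/2275) = 1/(-4826/2275) = -2275/4826 ≈ -0.47141)
t + U(L(0, 3)) = -2275/4826 + 24 = 113549/4826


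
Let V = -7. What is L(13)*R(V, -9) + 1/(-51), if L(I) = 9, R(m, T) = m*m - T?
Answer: 26621/51 ≈ 521.98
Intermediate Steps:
R(m, T) = m**2 - T
L(13)*R(V, -9) + 1/(-51) = 9*((-7)**2 - 1*(-9)) + 1/(-51) = 9*(49 + 9) - 1/51 = 9*58 - 1/51 = 522 - 1/51 = 26621/51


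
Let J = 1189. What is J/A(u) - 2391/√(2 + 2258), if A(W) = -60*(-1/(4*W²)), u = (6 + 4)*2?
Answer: 95120/3 - 2391*√565/1130 ≈ 31656.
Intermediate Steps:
u = 20 (u = 10*2 = 20)
A(W) = 15/W² (A(W) = -60*(-1/(4*W²)) = -(-15)/W² = 15/W²)
J/A(u) - 2391/√(2 + 2258) = 1189/((15/20²)) - 2391/√(2 + 2258) = 1189/((15*(1/400))) - 2391*√565/1130 = 1189/(3/80) - 2391*√565/1130 = 1189*(80/3) - 2391*√565/1130 = 95120/3 - 2391*√565/1130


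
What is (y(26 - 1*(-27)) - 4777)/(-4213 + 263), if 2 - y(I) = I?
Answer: 2414/1975 ≈ 1.2223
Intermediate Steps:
y(I) = 2 - I
(y(26 - 1*(-27)) - 4777)/(-4213 + 263) = ((2 - (26 - 1*(-27))) - 4777)/(-4213 + 263) = ((2 - (26 + 27)) - 4777)/(-3950) = ((2 - 1*53) - 4777)*(-1/3950) = ((2 - 53) - 4777)*(-1/3950) = (-51 - 4777)*(-1/3950) = -4828*(-1/3950) = 2414/1975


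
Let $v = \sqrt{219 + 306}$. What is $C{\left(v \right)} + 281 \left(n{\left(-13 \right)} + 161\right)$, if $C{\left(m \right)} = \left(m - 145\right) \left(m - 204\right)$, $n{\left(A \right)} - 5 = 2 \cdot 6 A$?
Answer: $32915 - 1745 \sqrt{21} \approx 24918.0$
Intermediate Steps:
$n{\left(A \right)} = 5 + 12 A$ ($n{\left(A \right)} = 5 + 2 \cdot 6 A = 5 + 12 A$)
$v = 5 \sqrt{21}$ ($v = \sqrt{525} = 5 \sqrt{21} \approx 22.913$)
$C{\left(m \right)} = \left(-204 + m\right) \left(-145 + m\right)$ ($C{\left(m \right)} = \left(-145 + m\right) \left(-204 + m\right) = \left(-204 + m\right) \left(-145 + m\right)$)
$C{\left(v \right)} + 281 \left(n{\left(-13 \right)} + 161\right) = \left(29580 + \left(5 \sqrt{21}\right)^{2} - 349 \cdot 5 \sqrt{21}\right) + 281 \left(\left(5 + 12 \left(-13\right)\right) + 161\right) = \left(29580 + 525 - 1745 \sqrt{21}\right) + 281 \left(\left(5 - 156\right) + 161\right) = \left(30105 - 1745 \sqrt{21}\right) + 281 \left(-151 + 161\right) = \left(30105 - 1745 \sqrt{21}\right) + 281 \cdot 10 = \left(30105 - 1745 \sqrt{21}\right) + 2810 = 32915 - 1745 \sqrt{21}$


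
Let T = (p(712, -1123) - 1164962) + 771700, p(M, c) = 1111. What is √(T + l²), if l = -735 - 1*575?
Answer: √1323949 ≈ 1150.6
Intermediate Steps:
l = -1310 (l = -735 - 575 = -1310)
T = -392151 (T = (1111 - 1164962) + 771700 = -1163851 + 771700 = -392151)
√(T + l²) = √(-392151 + (-1310)²) = √(-392151 + 1716100) = √1323949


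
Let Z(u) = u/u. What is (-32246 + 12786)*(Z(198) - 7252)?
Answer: 141104460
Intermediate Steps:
Z(u) = 1
(-32246 + 12786)*(Z(198) - 7252) = (-32246 + 12786)*(1 - 7252) = -19460*(-7251) = 141104460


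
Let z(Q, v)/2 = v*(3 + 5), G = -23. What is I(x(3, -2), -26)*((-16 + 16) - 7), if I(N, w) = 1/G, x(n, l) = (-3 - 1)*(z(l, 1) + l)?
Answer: 7/23 ≈ 0.30435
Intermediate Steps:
z(Q, v) = 16*v (z(Q, v) = 2*(v*(3 + 5)) = 2*(v*8) = 2*(8*v) = 16*v)
x(n, l) = -64 - 4*l (x(n, l) = (-3 - 1)*(16*1 + l) = -4*(16 + l) = -64 - 4*l)
I(N, w) = -1/23 (I(N, w) = 1/(-23) = -1/23)
I(x(3, -2), -26)*((-16 + 16) - 7) = -((-16 + 16) - 7)/23 = -(0 - 7)/23 = -1/23*(-7) = 7/23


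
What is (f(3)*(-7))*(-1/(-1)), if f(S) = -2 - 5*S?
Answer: 119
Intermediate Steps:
(f(3)*(-7))*(-1/(-1)) = ((-2 - 5*3)*(-7))*(-1/(-1)) = ((-2 - 15)*(-7))*(-1*(-1)) = -17*(-7)*1 = 119*1 = 119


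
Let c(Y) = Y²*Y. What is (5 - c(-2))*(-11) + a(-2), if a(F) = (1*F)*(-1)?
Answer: -141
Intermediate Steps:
a(F) = -F (a(F) = F*(-1) = -F)
c(Y) = Y³
(5 - c(-2))*(-11) + a(-2) = (5 - 1*(-2)³)*(-11) - 1*(-2) = (5 - 1*(-8))*(-11) + 2 = (5 + 8)*(-11) + 2 = 13*(-11) + 2 = -143 + 2 = -141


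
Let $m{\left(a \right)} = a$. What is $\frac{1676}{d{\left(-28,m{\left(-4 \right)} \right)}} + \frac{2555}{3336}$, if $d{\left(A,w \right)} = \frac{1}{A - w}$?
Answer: $- \frac{134184709}{3336} \approx -40223.0$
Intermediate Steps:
$\frac{1676}{d{\left(-28,m{\left(-4 \right)} \right)}} + \frac{2555}{3336} = \frac{1676}{\frac{1}{-28 - -4}} + \frac{2555}{3336} = \frac{1676}{\frac{1}{-28 + 4}} + 2555 \cdot \frac{1}{3336} = \frac{1676}{\frac{1}{-24}} + \frac{2555}{3336} = \frac{1676}{- \frac{1}{24}} + \frac{2555}{3336} = 1676 \left(-24\right) + \frac{2555}{3336} = -40224 + \frac{2555}{3336} = - \frac{134184709}{3336}$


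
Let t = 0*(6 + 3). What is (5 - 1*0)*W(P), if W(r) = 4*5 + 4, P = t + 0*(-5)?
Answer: 120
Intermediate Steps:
t = 0 (t = 0*9 = 0)
P = 0 (P = 0 + 0*(-5) = 0 + 0 = 0)
W(r) = 24 (W(r) = 20 + 4 = 24)
(5 - 1*0)*W(P) = (5 - 1*0)*24 = (5 + 0)*24 = 5*24 = 120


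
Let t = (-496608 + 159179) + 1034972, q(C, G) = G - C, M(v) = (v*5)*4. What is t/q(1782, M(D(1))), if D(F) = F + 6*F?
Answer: -697543/1642 ≈ -424.81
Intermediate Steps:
D(F) = 7*F
M(v) = 20*v (M(v) = (5*v)*4 = 20*v)
t = 697543 (t = -337429 + 1034972 = 697543)
t/q(1782, M(D(1))) = 697543/(20*(7*1) - 1*1782) = 697543/(20*7 - 1782) = 697543/(140 - 1782) = 697543/(-1642) = 697543*(-1/1642) = -697543/1642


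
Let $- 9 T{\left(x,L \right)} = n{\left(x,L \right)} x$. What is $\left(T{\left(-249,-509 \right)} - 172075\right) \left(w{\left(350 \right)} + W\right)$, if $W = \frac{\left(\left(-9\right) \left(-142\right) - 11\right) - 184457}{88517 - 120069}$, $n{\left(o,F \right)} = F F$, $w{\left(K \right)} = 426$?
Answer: $\frac{71485212619079}{23664} \approx 3.0208 \cdot 10^{9}$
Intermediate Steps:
$n{\left(o,F \right)} = F^{2}$
$T{\left(x,L \right)} = - \frac{x L^{2}}{9}$ ($T{\left(x,L \right)} = - \frac{L^{2} x}{9} = - \frac{x L^{2}}{9}$)
$W = \frac{91595}{15776}$ ($W = \frac{\left(1278 - 11\right) - 184457}{-31552} = \left(1267 - 184457\right) \left(- \frac{1}{31552}\right) = \left(-183190\right) \left(- \frac{1}{31552}\right) = \frac{91595}{15776} \approx 5.806$)
$\left(T{\left(-249,-509 \right)} - 172075\right) \left(w{\left(350 \right)} + W\right) = \left(\left(- \frac{1}{9}\right) \left(-249\right) \left(-509\right)^{2} - 172075\right) \left(426 + \frac{91595}{15776}\right) = \left(\left(- \frac{1}{9}\right) \left(-249\right) 259081 - 172075\right) \frac{6812171}{15776} = \left(\frac{21503723}{3} - 172075\right) \frac{6812171}{15776} = \frac{20987498}{3} \cdot \frac{6812171}{15776} = \frac{71485212619079}{23664}$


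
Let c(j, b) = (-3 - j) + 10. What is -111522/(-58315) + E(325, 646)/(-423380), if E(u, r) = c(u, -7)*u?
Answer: 5324303961/2468940470 ≈ 2.1565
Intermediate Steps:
c(j, b) = 7 - j
E(u, r) = u*(7 - u) (E(u, r) = (7 - u)*u = u*(7 - u))
-111522/(-58315) + E(325, 646)/(-423380) = -111522/(-58315) + (325*(7 - 1*325))/(-423380) = -111522*(-1/58315) + (325*(7 - 325))*(-1/423380) = 111522/58315 + (325*(-318))*(-1/423380) = 111522/58315 - 103350*(-1/423380) = 111522/58315 + 10335/42338 = 5324303961/2468940470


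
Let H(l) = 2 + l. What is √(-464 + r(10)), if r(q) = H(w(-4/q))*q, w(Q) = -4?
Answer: 22*I ≈ 22.0*I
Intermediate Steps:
r(q) = -2*q (r(q) = (2 - 4)*q = -2*q)
√(-464 + r(10)) = √(-464 - 2*10) = √(-464 - 20) = √(-484) = 22*I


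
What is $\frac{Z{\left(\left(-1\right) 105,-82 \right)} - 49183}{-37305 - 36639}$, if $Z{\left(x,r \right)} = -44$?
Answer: $\frac{16409}{24648} \approx 0.66573$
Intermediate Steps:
$\frac{Z{\left(\left(-1\right) 105,-82 \right)} - 49183}{-37305 - 36639} = \frac{-44 - 49183}{-37305 - 36639} = - \frac{49227}{-73944} = \left(-49227\right) \left(- \frac{1}{73944}\right) = \frac{16409}{24648}$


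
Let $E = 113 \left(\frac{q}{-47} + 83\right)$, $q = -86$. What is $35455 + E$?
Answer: $\frac{2116916}{47} \approx 45041.0$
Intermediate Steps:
$E = \frac{450531}{47}$ ($E = 113 \left(- \frac{86}{-47} + 83\right) = 113 \left(\left(-86\right) \left(- \frac{1}{47}\right) + 83\right) = 113 \left(\frac{86}{47} + 83\right) = 113 \cdot \frac{3987}{47} = \frac{450531}{47} \approx 9585.8$)
$35455 + E = 35455 + \frac{450531}{47} = \frac{2116916}{47}$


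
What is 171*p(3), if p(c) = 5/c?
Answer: 285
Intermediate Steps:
171*p(3) = 171*(5/3) = 285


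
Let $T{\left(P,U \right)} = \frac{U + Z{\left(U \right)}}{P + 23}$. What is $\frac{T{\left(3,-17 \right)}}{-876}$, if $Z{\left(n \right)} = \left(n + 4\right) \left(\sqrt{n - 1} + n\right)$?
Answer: $- \frac{17}{1898} + \frac{i \sqrt{2}}{584} \approx -0.0089568 + 0.0024216 i$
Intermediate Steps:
$Z{\left(n \right)} = \left(4 + n\right) \left(n + \sqrt{-1 + n}\right)$ ($Z{\left(n \right)} = \left(4 + n\right) \left(\sqrt{-1 + n} + n\right) = \left(4 + n\right) \left(n + \sqrt{-1 + n}\right)$)
$T{\left(P,U \right)} = \frac{U^{2} + 4 \sqrt{-1 + U} + 5 U + U \sqrt{-1 + U}}{23 + P}$ ($T{\left(P,U \right)} = \frac{U + \left(U^{2} + 4 U + 4 \sqrt{-1 + U} + U \sqrt{-1 + U}\right)}{P + 23} = \frac{U^{2} + 4 \sqrt{-1 + U} + 5 U + U \sqrt{-1 + U}}{23 + P}$)
$\frac{T{\left(3,-17 \right)}}{-876} = \frac{\frac{1}{23 + 3} \left(\left(-17\right)^{2} + 4 \sqrt{-1 - 17} + 5 \left(-17\right) - 17 \sqrt{-1 - 17}\right)}{-876} = \frac{289 + 4 \sqrt{-18} - 85 - 17 \sqrt{-18}}{26} \left(- \frac{1}{876}\right) = \frac{289 + 4 \cdot 3 i \sqrt{2} - 85 - 17 \cdot 3 i \sqrt{2}}{26} \left(- \frac{1}{876}\right) = \frac{289 + 12 i \sqrt{2} - 85 - 51 i \sqrt{2}}{26} \left(- \frac{1}{876}\right) = \frac{204 - 39 i \sqrt{2}}{26} \left(- \frac{1}{876}\right) = \left(\frac{102}{13} - \frac{3 i \sqrt{2}}{2}\right) \left(- \frac{1}{876}\right) = - \frac{17}{1898} + \frac{i \sqrt{2}}{584}$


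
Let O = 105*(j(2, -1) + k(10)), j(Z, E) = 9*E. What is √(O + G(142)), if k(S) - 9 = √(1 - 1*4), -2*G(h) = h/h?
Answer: √(-2 + 420*I*√3)/2 ≈ 9.5228 + 9.549*I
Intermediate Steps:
G(h) = -½ (G(h) = -h/(2*h) = -½*1 = -½)
k(S) = 9 + I*√3 (k(S) = 9 + √(1 - 1*4) = 9 + √(1 - 4) = 9 + √(-3) = 9 + I*√3)
O = 105*I*√3 (O = 105*(9*(-1) + (9 + I*√3)) = 105*(-9 + (9 + I*√3)) = 105*(I*√3) = 105*I*√3 ≈ 181.87*I)
√(O + G(142)) = √(105*I*√3 - ½) = √(-½ + 105*I*√3)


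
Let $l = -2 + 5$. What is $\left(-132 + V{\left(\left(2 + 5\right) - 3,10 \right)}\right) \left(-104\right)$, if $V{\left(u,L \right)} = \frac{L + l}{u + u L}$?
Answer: $\frac{150670}{11} \approx 13697.0$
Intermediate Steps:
$l = 3$
$V{\left(u,L \right)} = \frac{3 + L}{u + L u}$ ($V{\left(u,L \right)} = \frac{L + 3}{u + u L} = \frac{3 + L}{u + L u}$)
$\left(-132 + V{\left(\left(2 + 5\right) - 3,10 \right)}\right) \left(-104\right) = \left(-132 + \frac{3 + 10}{\left(\left(2 + 5\right) - 3\right) \left(1 + 10\right)}\right) \left(-104\right) = \left(-132 + \frac{1}{7 - 3} \cdot \frac{1}{11} \cdot 13\right) \left(-104\right) = \left(-132 + \frac{1}{4} \cdot \frac{1}{11} \cdot 13\right) \left(-104\right) = \left(-132 + \frac{13}{44}\right) \left(-104\right) = \left(- \frac{5795}{44}\right) \left(-104\right) = \frac{150670}{11}$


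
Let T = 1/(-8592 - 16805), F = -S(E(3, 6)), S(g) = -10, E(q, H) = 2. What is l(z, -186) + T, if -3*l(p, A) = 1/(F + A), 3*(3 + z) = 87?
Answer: 24869/13409616 ≈ 0.0018546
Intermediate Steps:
z = 26 (z = -3 + (1/3)*87 = -3 + 29 = 26)
F = 10 (F = -1*(-10) = 10)
l(p, A) = -1/(3*(10 + A))
T = -1/25397 (T = 1/(-25397) = -1/25397 ≈ -3.9375e-5)
l(z, -186) + T = -1/(30 + 3*(-186)) - 1/25397 = -1/(30 - 558) - 1/25397 = -1/(-528) - 1/25397 = -1*(-1/528) - 1/25397 = 1/528 - 1/25397 = 24869/13409616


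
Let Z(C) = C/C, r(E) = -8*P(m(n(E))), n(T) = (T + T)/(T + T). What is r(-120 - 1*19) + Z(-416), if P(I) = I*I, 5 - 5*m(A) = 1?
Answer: -103/25 ≈ -4.1200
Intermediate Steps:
n(T) = 1 (n(T) = (2*T)/((2*T)) = (2*T)*(1/(2*T)) = 1)
m(A) = ⅘ (m(A) = 1 - ⅕*1 = 1 - ⅕ = ⅘)
P(I) = I²
r(E) = -128/25 (r(E) = -8*(⅘)² = -8*16/25 = -128/25)
Z(C) = 1
r(-120 - 1*19) + Z(-416) = -128/25 + 1 = -103/25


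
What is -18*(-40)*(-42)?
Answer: -30240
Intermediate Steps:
-18*(-40)*(-42) = 720*(-42) = -30240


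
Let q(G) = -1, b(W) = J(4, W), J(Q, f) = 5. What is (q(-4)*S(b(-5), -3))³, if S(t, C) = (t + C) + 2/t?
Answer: -1728/125 ≈ -13.824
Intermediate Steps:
b(W) = 5
S(t, C) = C + t + 2/t (S(t, C) = (C + t) + 2/t = C + t + 2/t)
(q(-4)*S(b(-5), -3))³ = (-(-3 + 5 + 2/5))³ = (-(-3 + 5 + 2*(⅕)))³ = (-(-3 + 5 + ⅖))³ = (-1*12/5)³ = (-12/5)³ = -1728/125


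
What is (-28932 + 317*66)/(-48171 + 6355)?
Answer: 4005/20908 ≈ 0.19155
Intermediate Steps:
(-28932 + 317*66)/(-48171 + 6355) = (-28932 + 20922)/(-41816) = -8010*(-1/41816) = 4005/20908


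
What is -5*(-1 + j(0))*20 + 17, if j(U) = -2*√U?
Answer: 117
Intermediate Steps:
-5*(-1 + j(0))*20 + 17 = -5*(-1 - 2*√0)*20 + 17 = -5*(-1 - 2*0)*20 + 17 = -5*(-1 + 0)*20 + 17 = -5*(-1)*20 + 17 = 5*20 + 17 = 100 + 17 = 117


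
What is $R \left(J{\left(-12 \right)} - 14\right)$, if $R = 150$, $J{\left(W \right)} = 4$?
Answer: $-1500$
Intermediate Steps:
$R \left(J{\left(-12 \right)} - 14\right) = 150 \left(4 - 14\right) = 150 \left(-10\right) = -1500$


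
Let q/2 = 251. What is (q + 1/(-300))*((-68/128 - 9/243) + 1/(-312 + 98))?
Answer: -7977078431/27734400 ≈ -287.62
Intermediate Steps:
q = 502 (q = 2*251 = 502)
(q + 1/(-300))*((-68/128 - 9/243) + 1/(-312 + 98)) = (502 + 1/(-300))*((-68/128 - 9/243) + 1/(-312 + 98)) = (502 - 1/300)*((-68*1/128 - 9*1/243) + 1/(-214)) = 150599*((-17/32 - 1/27) - 1/214)/300 = 150599*(-491/864 - 1/214)/300 = (150599/300)*(-52969/92448) = -7977078431/27734400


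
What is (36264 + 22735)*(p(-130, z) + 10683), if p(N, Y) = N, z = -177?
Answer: 622616447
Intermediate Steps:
(36264 + 22735)*(p(-130, z) + 10683) = (36264 + 22735)*(-130 + 10683) = 58999*10553 = 622616447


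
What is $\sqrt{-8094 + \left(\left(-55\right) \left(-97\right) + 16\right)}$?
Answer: $i \sqrt{2743} \approx 52.374 i$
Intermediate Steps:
$\sqrt{-8094 + \left(\left(-55\right) \left(-97\right) + 16\right)} = \sqrt{-8094 + \left(5335 + 16\right)} = \sqrt{-8094 + 5351} = \sqrt{-2743} = i \sqrt{2743}$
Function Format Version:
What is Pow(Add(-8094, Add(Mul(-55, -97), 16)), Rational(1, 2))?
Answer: Mul(I, Pow(2743, Rational(1, 2))) ≈ Mul(52.374, I)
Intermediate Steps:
Pow(Add(-8094, Add(Mul(-55, -97), 16)), Rational(1, 2)) = Pow(Add(-8094, Add(5335, 16)), Rational(1, 2)) = Pow(Add(-8094, 5351), Rational(1, 2)) = Pow(-2743, Rational(1, 2)) = Mul(I, Pow(2743, Rational(1, 2)))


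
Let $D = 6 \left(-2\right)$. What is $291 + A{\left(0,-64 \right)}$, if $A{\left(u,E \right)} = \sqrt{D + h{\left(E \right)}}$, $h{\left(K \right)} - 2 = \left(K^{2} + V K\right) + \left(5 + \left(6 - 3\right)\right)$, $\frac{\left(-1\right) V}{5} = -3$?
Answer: $291 + \sqrt{3134} \approx 346.98$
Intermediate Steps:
$V = 15$ ($V = \left(-5\right) \left(-3\right) = 15$)
$h{\left(K \right)} = 10 + K^{2} + 15 K$ ($h{\left(K \right)} = 2 + \left(\left(K^{2} + 15 K\right) + \left(5 + \left(6 - 3\right)\right)\right) = 2 + \left(\left(K^{2} + 15 K\right) + \left(5 + 3\right)\right) = 2 + \left(\left(K^{2} + 15 K\right) + 8\right) = 2 + \left(8 + K^{2} + 15 K\right) = 10 + K^{2} + 15 K$)
$D = -12$
$A{\left(u,E \right)} = \sqrt{-2 + E^{2} + 15 E}$ ($A{\left(u,E \right)} = \sqrt{-12 + \left(10 + E^{2} + 15 E\right)} = \sqrt{-2 + E^{2} + 15 E}$)
$291 + A{\left(0,-64 \right)} = 291 + \sqrt{-2 + \left(-64\right)^{2} + 15 \left(-64\right)} = 291 + \sqrt{-2 + 4096 - 960} = 291 + \sqrt{3134}$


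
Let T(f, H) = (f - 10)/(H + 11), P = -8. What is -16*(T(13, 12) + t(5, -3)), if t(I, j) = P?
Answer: 2896/23 ≈ 125.91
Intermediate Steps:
t(I, j) = -8
T(f, H) = (-10 + f)/(11 + H)
-16*(T(13, 12) + t(5, -3)) = -16*((-10 + 13)/(11 + 12) - 8) = -16*(3/23 - 8) = -16*(-181/23) = 2896/23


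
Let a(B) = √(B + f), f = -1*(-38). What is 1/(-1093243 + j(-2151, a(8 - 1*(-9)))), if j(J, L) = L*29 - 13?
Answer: -1093256/1195208635281 - 29*√55/1195208635281 ≈ -9.1488e-7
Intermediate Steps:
f = 38
a(B) = √(38 + B) (a(B) = √(B + 38) = √(38 + B))
j(J, L) = -13 + 29*L (j(J, L) = 29*L - 13 = -13 + 29*L)
1/(-1093243 + j(-2151, a(8 - 1*(-9)))) = 1/(-1093243 + (-13 + 29*√(38 + (8 - 1*(-9))))) = 1/(-1093243 + (-13 + 29*√(38 + (8 + 9)))) = 1/(-1093243 + (-13 + 29*√(38 + 17))) = 1/(-1093243 + (-13 + 29*√55)) = 1/(-1093256 + 29*√55)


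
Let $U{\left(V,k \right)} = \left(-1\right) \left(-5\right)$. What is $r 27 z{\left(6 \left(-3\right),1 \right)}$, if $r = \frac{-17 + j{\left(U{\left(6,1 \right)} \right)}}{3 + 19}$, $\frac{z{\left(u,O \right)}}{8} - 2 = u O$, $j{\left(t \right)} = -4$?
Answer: $\frac{36288}{11} \approx 3298.9$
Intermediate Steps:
$U{\left(V,k \right)} = 5$
$z{\left(u,O \right)} = 16 + 8 O u$ ($z{\left(u,O \right)} = 16 + 8 u O = 16 + 8 O u$)
$r = - \frac{21}{22}$ ($r = \frac{-17 - 4}{3 + 19} = - \frac{21}{22} \approx -0.95455$)
$r 27 z{\left(6 \left(-3\right),1 \right)} = \left(- \frac{21}{22}\right) 27 \left(16 + 8 \cdot 1 \cdot 6 \left(-3\right)\right) = - \frac{567 \left(16 + 8 \cdot 1 \left(-18\right)\right)}{22} = - \frac{567 \left(16 - 144\right)}{22} = \left(- \frac{567}{22}\right) \left(-128\right) = \frac{36288}{11}$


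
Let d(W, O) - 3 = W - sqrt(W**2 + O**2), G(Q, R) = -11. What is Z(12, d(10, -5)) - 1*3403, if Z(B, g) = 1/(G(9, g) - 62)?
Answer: -248420/73 ≈ -3403.0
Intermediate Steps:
d(W, O) = 3 + W - sqrt(O**2 + W**2) (d(W, O) = 3 + (W - sqrt(W**2 + O**2)) = 3 + (W - sqrt(O**2 + W**2)) = 3 + W - sqrt(O**2 + W**2))
Z(B, g) = -1/73 (Z(B, g) = 1/(-11 - 62) = 1/(-73) = -1/73)
Z(12, d(10, -5)) - 1*3403 = -1/73 - 1*3403 = -1/73 - 3403 = -248420/73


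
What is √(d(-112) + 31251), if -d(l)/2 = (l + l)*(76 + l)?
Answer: 71*√3 ≈ 122.98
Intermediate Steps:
d(l) = -4*l*(76 + l) (d(l) = -2*(l + l)*(76 + l) = -2*2*l*(76 + l) = -4*l*(76 + l))
√(d(-112) + 31251) = √(-4*(-112)*(76 - 112) + 31251) = √(-4*(-112)*(-36) + 31251) = √(-16128 + 31251) = √15123 = 71*√3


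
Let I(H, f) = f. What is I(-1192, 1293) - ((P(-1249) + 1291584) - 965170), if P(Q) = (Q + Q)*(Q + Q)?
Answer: -6565125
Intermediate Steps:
P(Q) = 4*Q² (P(Q) = (2*Q)*(2*Q) = 4*Q²)
I(-1192, 1293) - ((P(-1249) + 1291584) - 965170) = 1293 - ((4*(-1249)² + 1291584) - 965170) = 1293 - ((4*1560001 + 1291584) - 965170) = 1293 - ((6240004 + 1291584) - 965170) = 1293 - (7531588 - 965170) = 1293 - 1*6566418 = 1293 - 6566418 = -6565125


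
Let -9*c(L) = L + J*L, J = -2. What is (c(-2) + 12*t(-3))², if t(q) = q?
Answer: 106276/81 ≈ 1312.0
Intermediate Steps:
c(L) = L/9 (c(L) = -(L - 2*L)/9 = -(-1)*L/9 = L/9)
(c(-2) + 12*t(-3))² = ((⅑)*(-2) + 12*(-3))² = (-2/9 - 36)² = (-326/9)² = 106276/81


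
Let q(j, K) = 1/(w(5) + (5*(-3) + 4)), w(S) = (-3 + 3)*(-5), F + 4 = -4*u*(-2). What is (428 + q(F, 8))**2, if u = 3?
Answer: 22155849/121 ≈ 1.8311e+5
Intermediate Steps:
F = 20 (F = -4 - 4*3*(-2) = -4 - 12*(-2) = -4 + 24 = 20)
w(S) = 0 (w(S) = 0*(-5) = 0)
q(j, K) = -1/11 (q(j, K) = 1/(0 + (5*(-3) + 4)) = 1/(0 + (-15 + 4)) = 1/(0 - 11) = 1/(-11) = -1/11)
(428 + q(F, 8))**2 = (428 - 1/11)**2 = (4707/11)**2 = 22155849/121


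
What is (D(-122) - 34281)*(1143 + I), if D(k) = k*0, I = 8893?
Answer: -344044116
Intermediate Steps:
D(k) = 0
(D(-122) - 34281)*(1143 + I) = (0 - 34281)*(1143 + 8893) = -34281*10036 = -344044116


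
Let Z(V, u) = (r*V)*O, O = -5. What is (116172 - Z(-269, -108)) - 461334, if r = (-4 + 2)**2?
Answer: -350542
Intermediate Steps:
r = 4 (r = (-2)**2 = 4)
Z(V, u) = -20*V (Z(V, u) = (4*V)*(-5) = -20*V)
(116172 - Z(-269, -108)) - 461334 = (116172 - (-20)*(-269)) - 461334 = (116172 - 1*5380) - 461334 = (116172 - 5380) - 461334 = 110792 - 461334 = -350542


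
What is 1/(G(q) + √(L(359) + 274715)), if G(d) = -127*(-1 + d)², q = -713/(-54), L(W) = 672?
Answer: -160828151292/3039587558611297 - 8503056*√275387/3039587558611297 ≈ -5.4379e-5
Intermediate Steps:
q = 713/54 (q = -713*(-1/54) = 713/54 ≈ 13.204)
1/(G(q) + √(L(359) + 274715)) = 1/(-127*(-1 + 713/54)² + √(672 + 274715)) = 1/(-127*(659/54)² + √275387) = 1/(-127*434281/2916 + √275387) = 1/(-55153687/2916 + √275387)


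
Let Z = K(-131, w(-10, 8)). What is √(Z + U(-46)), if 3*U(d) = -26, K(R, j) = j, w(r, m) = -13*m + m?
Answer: I*√942/3 ≈ 10.231*I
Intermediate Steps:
w(r, m) = -12*m
U(d) = -26/3 (U(d) = (⅓)*(-26) = -26/3)
Z = -96 (Z = -12*8 = -96)
√(Z + U(-46)) = √(-96 - 26/3) = √(-314/3) = I*√942/3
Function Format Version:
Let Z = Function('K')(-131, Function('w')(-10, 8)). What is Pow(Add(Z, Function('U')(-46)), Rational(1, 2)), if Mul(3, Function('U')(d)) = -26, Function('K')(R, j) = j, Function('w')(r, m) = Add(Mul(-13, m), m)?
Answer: Mul(Rational(1, 3), I, Pow(942, Rational(1, 2))) ≈ Mul(10.231, I)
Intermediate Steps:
Function('w')(r, m) = Mul(-12, m)
Function('U')(d) = Rational(-26, 3) (Function('U')(d) = Mul(Rational(1, 3), -26) = Rational(-26, 3))
Z = -96 (Z = Mul(-12, 8) = -96)
Pow(Add(Z, Function('U')(-46)), Rational(1, 2)) = Pow(Add(-96, Rational(-26, 3)), Rational(1, 2)) = Pow(Rational(-314, 3), Rational(1, 2)) = Mul(Rational(1, 3), I, Pow(942, Rational(1, 2)))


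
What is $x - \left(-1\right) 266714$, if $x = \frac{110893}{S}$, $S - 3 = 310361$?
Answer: $\frac{82778534789}{310364} \approx 2.6671 \cdot 10^{5}$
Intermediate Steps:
$S = 310364$ ($S = 3 + 310361 = 310364$)
$x = \frac{110893}{310364} \approx 0.3573$
$x - \left(-1\right) 266714 = \frac{110893}{310364} - \left(-1\right) 266714 = \frac{110893}{310364} - -266714 = \frac{110893}{310364} + 266714 = \frac{82778534789}{310364}$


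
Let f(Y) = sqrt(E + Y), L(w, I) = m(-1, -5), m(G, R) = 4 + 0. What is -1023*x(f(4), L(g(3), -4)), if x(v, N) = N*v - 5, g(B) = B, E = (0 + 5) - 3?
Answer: 5115 - 4092*sqrt(6) ≈ -4908.3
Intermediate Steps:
E = 2 (E = 5 - 3 = 2)
m(G, R) = 4
L(w, I) = 4
f(Y) = sqrt(2 + Y)
x(v, N) = -5 + N*v
-1023*x(f(4), L(g(3), -4)) = -1023*(-5 + 4*sqrt(2 + 4)) = -1023*(-5 + 4*sqrt(6)) = 5115 - 4092*sqrt(6)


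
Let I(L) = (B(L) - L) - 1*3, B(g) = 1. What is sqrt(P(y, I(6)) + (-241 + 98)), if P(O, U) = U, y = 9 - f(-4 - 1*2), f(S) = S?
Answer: I*sqrt(151) ≈ 12.288*I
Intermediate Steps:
y = 15 (y = 9 - (-4 - 1*2) = 9 - (-4 - 2) = 9 - 1*(-6) = 9 + 6 = 15)
I(L) = -2 - L (I(L) = (1 - L) - 1*3 = (1 - L) - 3 = -2 - L)
sqrt(P(y, I(6)) + (-241 + 98)) = sqrt((-2 - 1*6) + (-241 + 98)) = sqrt((-2 - 6) - 143) = sqrt(-8 - 143) = sqrt(-151) = I*sqrt(151)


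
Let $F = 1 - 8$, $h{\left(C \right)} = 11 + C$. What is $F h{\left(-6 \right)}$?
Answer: $-35$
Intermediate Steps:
$F = -7$ ($F = 1 - 8 = -7$)
$F h{\left(-6 \right)} = - 7 \left(11 - 6\right) = \left(-7\right) 5 = -35$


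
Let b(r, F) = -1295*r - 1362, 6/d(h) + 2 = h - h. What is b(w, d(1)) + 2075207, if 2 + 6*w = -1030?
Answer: 2296585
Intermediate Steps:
w = -172 (w = -1/3 + (1/6)*(-1030) = -1/3 - 515/3 = -172)
d(h) = -3 (d(h) = 6/(-2 + (h - h)) = 6/(-2 + 0) = 6/(-2) = 6*(-1/2) = -3)
b(r, F) = -1362 - 1295*r
b(w, d(1)) + 2075207 = (-1362 - 1295*(-172)) + 2075207 = (-1362 + 222740) + 2075207 = 221378 + 2075207 = 2296585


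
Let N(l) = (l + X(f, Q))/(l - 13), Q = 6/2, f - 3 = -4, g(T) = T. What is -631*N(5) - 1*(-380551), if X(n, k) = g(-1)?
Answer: 761733/2 ≈ 3.8087e+5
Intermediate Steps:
f = -1 (f = 3 - 4 = -1)
Q = 3 (Q = 6*(½) = 3)
X(n, k) = -1
N(l) = (-1 + l)/(-13 + l) (N(l) = (l - 1)/(l - 13) = (-1 + l)/(-13 + l))
-631*N(5) - 1*(-380551) = -631*(-1 + 5)/(-13 + 5) - 1*(-380551) = -631*4/(-8) + 380551 = -(-631)*4/8 + 380551 = -631*(-½) + 380551 = 631/2 + 380551 = 761733/2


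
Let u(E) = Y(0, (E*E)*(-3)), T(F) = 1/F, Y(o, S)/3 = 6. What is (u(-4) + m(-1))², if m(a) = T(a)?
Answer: 289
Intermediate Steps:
Y(o, S) = 18 (Y(o, S) = 3*6 = 18)
T(F) = 1/F
m(a) = 1/a
u(E) = 18
(u(-4) + m(-1))² = (18 + 1/(-1))² = (18 - 1)² = 17² = 289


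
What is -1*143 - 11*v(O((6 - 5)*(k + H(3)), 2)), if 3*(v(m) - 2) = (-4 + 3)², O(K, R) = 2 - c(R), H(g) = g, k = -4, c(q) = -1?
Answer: -506/3 ≈ -168.67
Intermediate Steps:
O(K, R) = 3 (O(K, R) = 2 - 1*(-1) = 2 + 1 = 3)
v(m) = 7/3 (v(m) = 2 + (-4 + 3)²/3 = 2 + (⅓)*(-1)² = 2 + (⅓)*1 = 2 + ⅓ = 7/3)
-1*143 - 11*v(O((6 - 5)*(k + H(3)), 2)) = -1*143 - 11*7/3 = -143 - 77/3 = -506/3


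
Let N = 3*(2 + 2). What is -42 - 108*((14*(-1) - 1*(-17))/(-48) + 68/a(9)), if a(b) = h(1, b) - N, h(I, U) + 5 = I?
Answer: 1695/4 ≈ 423.75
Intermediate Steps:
N = 12 (N = 3*4 = 12)
h(I, U) = -5 + I
a(b) = -16 (a(b) = (-5 + 1) - 1*12 = -4 - 12 = -16)
-42 - 108*((14*(-1) - 1*(-17))/(-48) + 68/a(9)) = -42 - 108*((14*(-1) - 1*(-17))/(-48) + 68/(-16)) = -42 - 108*((-14 + 17)*(-1/48) + 68*(-1/16)) = -42 - 108*(3*(-1/48) - 17/4) = -42 - 108*(-1/16 - 17/4) = -42 - 108*(-69/16) = -42 + 1863/4 = 1695/4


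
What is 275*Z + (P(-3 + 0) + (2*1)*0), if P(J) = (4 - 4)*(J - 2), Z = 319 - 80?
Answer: 65725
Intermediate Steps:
Z = 239
P(J) = 0 (P(J) = 0*(-2 + J) = 0)
275*Z + (P(-3 + 0) + (2*1)*0) = 275*239 + (0 + (2*1)*0) = 65725 + (0 + 2*0) = 65725 + (0 + 0) = 65725 + 0 = 65725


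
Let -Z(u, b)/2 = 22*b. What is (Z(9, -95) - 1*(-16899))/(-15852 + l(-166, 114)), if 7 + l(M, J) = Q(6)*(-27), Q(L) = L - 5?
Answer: -21079/15886 ≈ -1.3269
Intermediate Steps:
Q(L) = -5 + L
Z(u, b) = -44*b
l(M, J) = -34 (l(M, J) = -7 + (-5 + 6)*(-27) = -7 + 1*(-27) = -7 - 27 = -34)
(Z(9, -95) - 1*(-16899))/(-15852 + l(-166, 114)) = (-44*(-95) - 1*(-16899))/(-15852 - 34) = (4180 + 16899)/(-15886) = 21079*(-1/15886) = -21079/15886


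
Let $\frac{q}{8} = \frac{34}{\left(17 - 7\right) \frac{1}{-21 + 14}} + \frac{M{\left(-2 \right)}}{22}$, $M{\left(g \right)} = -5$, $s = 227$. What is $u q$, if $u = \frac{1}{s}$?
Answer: $- \frac{10572}{12485} \approx -0.84678$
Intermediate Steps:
$u = \frac{1}{227} \approx 0.0044053$
$q = - \frac{10572}{55}$ ($q = 8 \left(\frac{34}{\left(17 - 7\right) \frac{1}{-21 + 14}} - \frac{5}{22}\right) = 8 \left(\frac{34}{\left(17 + \left(-8 + 1\right)\right) \frac{1}{-7}} - \frac{5}{22}\right) = 8 \left(\frac{34}{\left(17 - 7\right) \left(- \frac{1}{7}\right)} - \frac{5}{22}\right) = 8 \left(\frac{34}{10 \left(- \frac{1}{7}\right)} - \frac{5}{22}\right) = 8 \left(\frac{34}{- \frac{10}{7}} - \frac{5}{22}\right) = 8 \left(34 \left(- \frac{7}{10}\right) - \frac{5}{22}\right) = 8 \left(- \frac{119}{5} - \frac{5}{22}\right) = 8 \left(- \frac{2643}{110}\right) = - \frac{10572}{55} \approx -192.22$)
$u q = \frac{1}{227} \left(- \frac{10572}{55}\right) = - \frac{10572}{12485}$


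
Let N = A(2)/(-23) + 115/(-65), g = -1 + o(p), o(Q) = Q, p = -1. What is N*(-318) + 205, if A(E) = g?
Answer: 221249/299 ≈ 739.96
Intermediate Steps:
g = -2 (g = -1 - 1 = -2)
A(E) = -2
N = -503/299 (N = -2/(-23) + 115/(-65) = -2*(-1/23) + 115*(-1/65) = 2/23 - 23/13 = -503/299 ≈ -1.6823)
N*(-318) + 205 = -503/299*(-318) + 205 = 159954/299 + 205 = 221249/299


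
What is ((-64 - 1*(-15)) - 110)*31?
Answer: -4929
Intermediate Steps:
((-64 - 1*(-15)) - 110)*31 = ((-64 + 15) - 110)*31 = (-49 - 110)*31 = -159*31 = -4929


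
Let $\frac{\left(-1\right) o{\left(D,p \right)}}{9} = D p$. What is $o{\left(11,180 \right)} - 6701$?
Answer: $-24521$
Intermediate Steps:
$o{\left(D,p \right)} = - 9 D p$
$o{\left(11,180 \right)} - 6701 = \left(-9\right) 11 \cdot 180 - 6701 = -17820 - 6701 = -24521$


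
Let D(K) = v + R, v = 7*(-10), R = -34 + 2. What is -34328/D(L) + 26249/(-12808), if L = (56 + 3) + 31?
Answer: 218497813/653208 ≈ 334.50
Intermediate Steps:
R = -32
v = -70
L = 90 (L = 59 + 31 = 90)
D(K) = -102 (D(K) = -70 - 32 = -102)
-34328/D(L) + 26249/(-12808) = -34328/(-102) + 26249/(-12808) = -34328*(-1/102) + 26249*(-1/12808) = 17164/51 - 26249/12808 = 218497813/653208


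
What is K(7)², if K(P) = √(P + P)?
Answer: 14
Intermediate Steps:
K(P) = √2*√P (K(P) = √(2*P) = √2*√P)
K(7)² = (√2*√7)² = (√14)² = 14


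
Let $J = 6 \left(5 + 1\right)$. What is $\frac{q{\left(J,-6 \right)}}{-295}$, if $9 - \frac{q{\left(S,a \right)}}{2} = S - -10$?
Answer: $\frac{74}{295} \approx 0.25085$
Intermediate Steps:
$J = 36$ ($J = 6 \cdot 6 = 36$)
$q{\left(S,a \right)} = -2 - 2 S$ ($q{\left(S,a \right)} = 18 - 2 \left(S - -10\right) = 18 - 2 \left(S + 10\right) = 18 - 2 \left(10 + S\right) = 18 - \left(20 + 2 S\right) = -2 - 2 S$)
$\frac{q{\left(J,-6 \right)}}{-295} = \frac{-2 - 72}{-295} = \left(-2 - 72\right) \left(- \frac{1}{295}\right) = \left(-74\right) \left(- \frac{1}{295}\right) = \frac{74}{295}$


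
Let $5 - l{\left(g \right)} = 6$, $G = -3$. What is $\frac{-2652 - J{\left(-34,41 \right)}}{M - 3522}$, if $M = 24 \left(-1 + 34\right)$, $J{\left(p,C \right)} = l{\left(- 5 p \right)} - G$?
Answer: $\frac{1327}{1365} \approx 0.97216$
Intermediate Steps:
$l{\left(g \right)} = -1$ ($l{\left(g \right)} = 5 - 6 = -1$)
$J{\left(p,C \right)} = 2$ ($J{\left(p,C \right)} = -1 - -3 = -1 + 3 = 2$)
$M = 792$ ($M = 24 \cdot 33 = 792$)
$\frac{-2652 - J{\left(-34,41 \right)}}{M - 3522} = \frac{-2652 - 2}{792 - 3522} = \frac{-2652 - 2}{-2730} = \left(-2654\right) \left(- \frac{1}{2730}\right) = \frac{1327}{1365}$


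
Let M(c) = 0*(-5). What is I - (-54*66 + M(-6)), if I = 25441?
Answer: 29005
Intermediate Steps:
M(c) = 0
I - (-54*66 + M(-6)) = 25441 - (-54*66 + 0) = 25441 - (-3564 + 0) = 25441 - 1*(-3564) = 25441 + 3564 = 29005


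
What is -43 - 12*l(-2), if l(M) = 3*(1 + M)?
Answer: -7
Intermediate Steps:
l(M) = 3 + 3*M
-43 - 12*l(-2) = -43 - 12*(3 + 3*(-2)) = -43 - 12*(3 - 6) = -43 - 12*(-3) = -43 + 36 = -7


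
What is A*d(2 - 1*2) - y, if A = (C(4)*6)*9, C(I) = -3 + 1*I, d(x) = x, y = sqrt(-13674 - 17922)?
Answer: -2*I*sqrt(7899) ≈ -177.75*I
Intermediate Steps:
y = 2*I*sqrt(7899) (y = sqrt(-31596) = 2*I*sqrt(7899) ≈ 177.75*I)
C(I) = -3 + I
A = 54 (A = ((-3 + 4)*6)*9 = (1*6)*9 = 6*9 = 54)
A*d(2 - 1*2) - y = 54*(2 - 1*2) - 2*I*sqrt(7899) = 54*(2 - 2) - 2*I*sqrt(7899) = 54*0 - 2*I*sqrt(7899) = 0 - 2*I*sqrt(7899) = -2*I*sqrt(7899)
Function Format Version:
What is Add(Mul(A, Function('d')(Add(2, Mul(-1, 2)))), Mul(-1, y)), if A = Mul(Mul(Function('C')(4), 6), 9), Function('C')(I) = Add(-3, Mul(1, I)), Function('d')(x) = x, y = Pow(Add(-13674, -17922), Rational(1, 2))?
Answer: Mul(-2, I, Pow(7899, Rational(1, 2))) ≈ Mul(-177.75, I)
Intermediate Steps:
y = Mul(2, I, Pow(7899, Rational(1, 2))) (y = Pow(-31596, Rational(1, 2)) = Mul(2, I, Pow(7899, Rational(1, 2))) ≈ Mul(177.75, I))
Function('C')(I) = Add(-3, I)
A = 54 (A = Mul(Mul(Add(-3, 4), 6), 9) = Mul(Mul(1, 6), 9) = Mul(6, 9) = 54)
Add(Mul(A, Function('d')(Add(2, Mul(-1, 2)))), Mul(-1, y)) = Add(Mul(54, Add(2, Mul(-1, 2))), Mul(-1, Mul(2, I, Pow(7899, Rational(1, 2))))) = Add(Mul(54, Add(2, -2)), Mul(-2, I, Pow(7899, Rational(1, 2)))) = Add(Mul(54, 0), Mul(-2, I, Pow(7899, Rational(1, 2)))) = Add(0, Mul(-2, I, Pow(7899, Rational(1, 2)))) = Mul(-2, I, Pow(7899, Rational(1, 2)))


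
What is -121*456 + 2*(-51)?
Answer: -55278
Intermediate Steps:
-121*456 + 2*(-51) = -55176 - 102 = -55278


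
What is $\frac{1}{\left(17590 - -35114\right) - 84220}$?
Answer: $- \frac{1}{31516} \approx -3.173 \cdot 10^{-5}$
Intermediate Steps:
$\frac{1}{\left(17590 - -35114\right) - 84220} = \frac{1}{\left(17590 + 35114\right) - 84220} = \frac{1}{52704 - 84220} = \frac{1}{-31516} = - \frac{1}{31516}$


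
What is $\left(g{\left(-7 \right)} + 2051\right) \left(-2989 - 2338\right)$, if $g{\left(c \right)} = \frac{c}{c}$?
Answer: $-10931004$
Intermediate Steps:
$g{\left(c \right)} = 1$
$\left(g{\left(-7 \right)} + 2051\right) \left(-2989 - 2338\right) = \left(1 + 2051\right) \left(-2989 - 2338\right) = 2052 \left(-5327\right) = -10931004$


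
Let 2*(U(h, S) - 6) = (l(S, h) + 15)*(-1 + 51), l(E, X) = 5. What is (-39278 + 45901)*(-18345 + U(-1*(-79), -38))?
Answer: -118147697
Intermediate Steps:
U(h, S) = 506 (U(h, S) = 6 + ((5 + 15)*(-1 + 51))/2 = 6 + (20*50)/2 = 6 + (1/2)*1000 = 6 + 500 = 506)
(-39278 + 45901)*(-18345 + U(-1*(-79), -38)) = (-39278 + 45901)*(-18345 + 506) = 6623*(-17839) = -118147697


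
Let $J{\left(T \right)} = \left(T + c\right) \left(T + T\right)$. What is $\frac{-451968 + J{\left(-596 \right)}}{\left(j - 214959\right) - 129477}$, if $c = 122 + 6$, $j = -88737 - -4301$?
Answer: $- \frac{13236}{53609} \approx -0.2469$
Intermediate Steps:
$j = -84436$ ($j = -88737 + 4301 = -84436$)
$c = 128$
$J{\left(T \right)} = 2 T \left(128 + T\right)$ ($J{\left(T \right)} = \left(T + 128\right) \left(T + T\right) = \left(128 + T\right) 2 T = 2 T \left(128 + T\right)$)
$\frac{-451968 + J{\left(-596 \right)}}{\left(j - 214959\right) - 129477} = \frac{-451968 + 2 \left(-596\right) \left(128 - 596\right)}{\left(-84436 - 214959\right) - 129477} = \frac{-451968 + 2 \left(-596\right) \left(-468\right)}{\left(-84436 - 214959\right) - 129477} = \frac{-451968 + 557856}{-299395 - 129477} = \frac{105888}{-428872} = 105888 \left(- \frac{1}{428872}\right) = - \frac{13236}{53609}$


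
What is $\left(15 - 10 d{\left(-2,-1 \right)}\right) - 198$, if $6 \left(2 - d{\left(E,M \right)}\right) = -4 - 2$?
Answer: $-213$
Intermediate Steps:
$d{\left(E,M \right)} = 3$ ($d{\left(E,M \right)} = 2 - \frac{-4 - 2}{6} = 2 - -1 = 2 + 1 = 3$)
$\left(15 - 10 d{\left(-2,-1 \right)}\right) - 198 = \left(15 - 30\right) - 198 = -15 - 198 = -213$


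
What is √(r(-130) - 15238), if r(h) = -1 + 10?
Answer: I*√15229 ≈ 123.41*I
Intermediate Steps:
r(h) = 9
√(r(-130) - 15238) = √(9 - 15238) = √(-15229) = I*√15229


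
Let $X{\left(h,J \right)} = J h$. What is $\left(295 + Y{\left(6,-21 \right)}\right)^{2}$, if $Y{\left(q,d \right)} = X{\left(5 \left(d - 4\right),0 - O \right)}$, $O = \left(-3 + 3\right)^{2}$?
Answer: $87025$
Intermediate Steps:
$O = 0$ ($O = 0^{2} = 0$)
$Y{\left(q,d \right)} = 0$ ($Y{\left(q,d \right)} = \left(0 - 0\right) 5 \left(d - 4\right) = \left(0 + 0\right) 5 \left(-4 + d\right) = 0 \left(-20 + 5 d\right) = 0$)
$\left(295 + Y{\left(6,-21 \right)}\right)^{2} = \left(295 + 0\right)^{2} = 295^{2} = 87025$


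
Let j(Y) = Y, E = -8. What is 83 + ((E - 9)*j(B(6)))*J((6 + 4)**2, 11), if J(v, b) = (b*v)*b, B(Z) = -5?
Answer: 1028583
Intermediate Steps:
J(v, b) = v*b**2
83 + ((E - 9)*j(B(6)))*J((6 + 4)**2, 11) = 83 + ((-8 - 9)*(-5))*((6 + 4)**2*11**2) = 83 + (-17*(-5))*(10**2*121) = 83 + 85*(100*121) = 83 + 85*12100 = 83 + 1028500 = 1028583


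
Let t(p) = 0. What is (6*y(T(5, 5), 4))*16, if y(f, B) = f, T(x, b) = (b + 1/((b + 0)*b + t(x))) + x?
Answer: 24096/25 ≈ 963.84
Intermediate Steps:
T(x, b) = b + x + b⁻² (T(x, b) = (b + 1/((b + 0)*b + 0)) + x = (b + 1/(b*b + 0)) + x = (b + 1/(b² + 0)) + x = (b + 1/(b²)) + x = (b + b⁻²) + x = b + x + b⁻²)
(6*y(T(5, 5), 4))*16 = (6*(5 + 5 + 5⁻²))*16 = (6*(5 + 5 + 1/25))*16 = (6*(251/25))*16 = (1506/25)*16 = 24096/25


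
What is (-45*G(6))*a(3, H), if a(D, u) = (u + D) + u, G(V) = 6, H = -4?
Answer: 1350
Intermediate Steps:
a(D, u) = D + 2*u (a(D, u) = (D + u) + u = D + 2*u)
(-45*G(6))*a(3, H) = (-45*6)*(3 + 2*(-4)) = -270*(3 - 8) = -270*(-5) = 1350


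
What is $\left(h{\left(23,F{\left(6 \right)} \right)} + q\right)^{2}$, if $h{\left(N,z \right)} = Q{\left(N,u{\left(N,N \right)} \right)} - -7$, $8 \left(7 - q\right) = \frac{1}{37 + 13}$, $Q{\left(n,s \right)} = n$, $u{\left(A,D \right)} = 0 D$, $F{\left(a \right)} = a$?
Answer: $\frac{219010401}{160000} \approx 1368.8$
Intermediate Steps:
$u{\left(A,D \right)} = 0$
$q = \frac{2799}{400}$ ($q = 7 - \frac{1}{8 \left(37 + 13\right)} = 7 - \frac{1}{8 \cdot 50} = 7 - \frac{1}{400} = \frac{2799}{400} \approx 6.9975$)
$h{\left(N,z \right)} = 7 + N$ ($h{\left(N,z \right)} = N - -7 = N + 7 = 7 + N$)
$\left(h{\left(23,F{\left(6 \right)} \right)} + q\right)^{2} = \left(\left(7 + 23\right) + \frac{2799}{400}\right)^{2} = \left(30 + \frac{2799}{400}\right)^{2} = \left(\frac{14799}{400}\right)^{2} = \frac{219010401}{160000}$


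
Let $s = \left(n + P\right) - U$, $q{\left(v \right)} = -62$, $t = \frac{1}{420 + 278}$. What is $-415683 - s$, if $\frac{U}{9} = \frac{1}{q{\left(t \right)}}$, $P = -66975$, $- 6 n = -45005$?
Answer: $- \frac{33127435}{93} \approx -3.5621 \cdot 10^{5}$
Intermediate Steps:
$n = \frac{45005}{6}$ ($n = \left(- \frac{1}{6}\right) \left(-45005\right) = \frac{45005}{6} \approx 7500.8$)
$t = \frac{1}{698} \approx 0.0014327$
$U = - \frac{9}{62}$ ($U = \frac{9}{-62} = 9 \left(- \frac{1}{62}\right) = - \frac{9}{62} \approx -0.14516$)
$s = - \frac{5531084}{93}$ ($s = \left(\frac{45005}{6} - 66975\right) - - \frac{9}{62} = - \frac{356845}{6} + \frac{9}{62} = - \frac{5531084}{93} \approx -59474.0$)
$-415683 - s = -415683 - - \frac{5531084}{93} = -415683 + \frac{5531084}{93} = - \frac{33127435}{93}$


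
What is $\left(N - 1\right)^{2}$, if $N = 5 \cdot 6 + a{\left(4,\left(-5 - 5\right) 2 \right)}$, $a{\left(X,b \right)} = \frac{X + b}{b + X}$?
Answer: $900$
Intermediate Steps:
$a{\left(X,b \right)} = 1$ ($a{\left(X,b \right)} = \frac{X + b}{X + b} = 1$)
$N = 31$ ($N = 5 \cdot 6 + 1 = 30 + 1 = 31$)
$\left(N - 1\right)^{2} = \left(31 - 1\right)^{2} = 30^{2} = 900$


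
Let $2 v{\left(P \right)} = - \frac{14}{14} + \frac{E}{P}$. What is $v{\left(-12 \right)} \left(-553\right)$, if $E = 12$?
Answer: $553$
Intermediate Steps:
$v{\left(P \right)} = - \frac{1}{2} + \frac{6}{P}$ ($v{\left(P \right)} = \frac{- \frac{14}{14} + \frac{12}{P}}{2} = \frac{\left(-14\right) \frac{1}{14} + \frac{12}{P}}{2} = \frac{-1 + \frac{12}{P}}{2} = - \frac{1}{2} + \frac{6}{P}$)
$v{\left(-12 \right)} \left(-553\right) = \frac{12 - -12}{2 \left(-12\right)} \left(-553\right) = \frac{1}{2} \left(- \frac{1}{12}\right) \left(12 + 12\right) \left(-553\right) = \frac{1}{2} \left(- \frac{1}{12}\right) 24 \left(-553\right) = \left(-1\right) \left(-553\right) = 553$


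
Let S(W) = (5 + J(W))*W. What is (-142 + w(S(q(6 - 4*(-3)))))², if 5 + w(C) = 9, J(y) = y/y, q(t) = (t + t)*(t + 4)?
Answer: 19044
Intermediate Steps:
q(t) = 2*t*(4 + t) (q(t) = (2*t)*(4 + t) = 2*t*(4 + t))
J(y) = 1
S(W) = 6*W (S(W) = (5 + 1)*W = 6*W)
w(C) = 4 (w(C) = -5 + 9 = 4)
(-142 + w(S(q(6 - 4*(-3)))))² = (-142 + 4)² = (-138)² = 19044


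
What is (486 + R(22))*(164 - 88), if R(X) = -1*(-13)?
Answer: 37924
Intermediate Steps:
R(X) = 13
(486 + R(22))*(164 - 88) = (486 + 13)*(164 - 88) = 499*76 = 37924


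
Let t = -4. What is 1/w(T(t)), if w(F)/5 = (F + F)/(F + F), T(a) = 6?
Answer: ⅕ ≈ 0.20000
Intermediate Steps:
w(F) = 5 (w(F) = 5*((F + F)/(F + F)) = 5*((2*F)/((2*F))) = 5*((2*F)*(1/(2*F))) = 5*1 = 5)
1/w(T(t)) = 1/5 = ⅕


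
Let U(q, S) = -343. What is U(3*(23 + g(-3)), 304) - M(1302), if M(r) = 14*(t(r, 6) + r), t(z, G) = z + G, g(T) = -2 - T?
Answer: -36883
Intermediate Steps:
t(z, G) = G + z
M(r) = 84 + 28*r (M(r) = 14*((6 + r) + r) = 14*(6 + 2*r) = 84 + 28*r)
U(3*(23 + g(-3)), 304) - M(1302) = -343 - (84 + 28*1302) = -343 - (84 + 36456) = -343 - 1*36540 = -343 - 36540 = -36883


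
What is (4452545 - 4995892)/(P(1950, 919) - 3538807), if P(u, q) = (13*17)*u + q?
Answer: 543347/3106938 ≈ 0.17488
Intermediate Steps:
P(u, q) = q + 221*u (P(u, q) = 221*u + q = q + 221*u)
(4452545 - 4995892)/(P(1950, 919) - 3538807) = (4452545 - 4995892)/((919 + 221*1950) - 3538807) = -543347/((919 + 430950) - 3538807) = -543347/(431869 - 3538807) = -543347/(-3106938) = -543347*(-1/3106938) = 543347/3106938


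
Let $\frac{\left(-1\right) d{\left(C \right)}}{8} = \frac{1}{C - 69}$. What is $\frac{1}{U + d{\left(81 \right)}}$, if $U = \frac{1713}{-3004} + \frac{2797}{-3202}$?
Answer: $- \frac{14428212}{30449629} \approx -0.47384$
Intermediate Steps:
$d{\left(C \right)} = - \frac{8}{-69 + C}$ ($d{\left(C \right)} = - \frac{8}{C - 69} = - \frac{8}{-69 + C}$)
$U = - \frac{6943607}{4809404}$ ($U = 1713 \left(- \frac{1}{3004}\right) + 2797 \left(- \frac{1}{3202}\right) = - \frac{1713}{3004} - \frac{2797}{3202} = - \frac{6943607}{4809404} \approx -1.4438$)
$\frac{1}{U + d{\left(81 \right)}} = \frac{1}{- \frac{6943607}{4809404} - \frac{8}{-69 + 81}} = \frac{1}{- \frac{6943607}{4809404} - \frac{8}{12}} = \frac{1}{- \frac{6943607}{4809404} - \frac{2}{3}} = \frac{1}{- \frac{30449629}{14428212}} = - \frac{14428212}{30449629}$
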